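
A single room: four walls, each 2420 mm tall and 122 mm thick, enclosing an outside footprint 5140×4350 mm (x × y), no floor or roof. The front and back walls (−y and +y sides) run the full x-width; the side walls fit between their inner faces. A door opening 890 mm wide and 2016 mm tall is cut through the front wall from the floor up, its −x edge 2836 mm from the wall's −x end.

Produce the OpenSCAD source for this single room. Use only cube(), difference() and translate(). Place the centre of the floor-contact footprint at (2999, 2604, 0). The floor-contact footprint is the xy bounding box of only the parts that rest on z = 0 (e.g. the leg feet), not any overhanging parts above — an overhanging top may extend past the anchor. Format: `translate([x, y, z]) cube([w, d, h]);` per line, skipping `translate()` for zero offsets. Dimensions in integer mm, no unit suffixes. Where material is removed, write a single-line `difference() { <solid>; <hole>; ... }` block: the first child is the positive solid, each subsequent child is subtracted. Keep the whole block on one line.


difference() { translate([429, 429, 0]) cube([5140, 122, 2420]); translate([3265, 429, 0]) cube([890, 122, 2016]); }
translate([429, 4657, 0]) cube([5140, 122, 2420]);
translate([429, 551, 0]) cube([122, 4106, 2420]);
translate([5447, 551, 0]) cube([122, 4106, 2420]);


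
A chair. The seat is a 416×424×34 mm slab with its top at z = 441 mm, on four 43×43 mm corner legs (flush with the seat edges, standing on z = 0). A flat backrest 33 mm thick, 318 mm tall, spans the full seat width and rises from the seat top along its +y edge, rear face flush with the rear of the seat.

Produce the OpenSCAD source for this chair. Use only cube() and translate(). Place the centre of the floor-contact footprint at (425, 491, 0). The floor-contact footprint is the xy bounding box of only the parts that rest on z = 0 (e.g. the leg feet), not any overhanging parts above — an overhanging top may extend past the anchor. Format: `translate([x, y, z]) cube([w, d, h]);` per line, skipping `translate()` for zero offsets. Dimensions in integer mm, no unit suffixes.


translate([217, 279, 407]) cube([416, 424, 34]);
translate([217, 279, 0]) cube([43, 43, 407]);
translate([590, 279, 0]) cube([43, 43, 407]);
translate([217, 660, 0]) cube([43, 43, 407]);
translate([590, 660, 0]) cube([43, 43, 407]);
translate([217, 670, 441]) cube([416, 33, 318]);


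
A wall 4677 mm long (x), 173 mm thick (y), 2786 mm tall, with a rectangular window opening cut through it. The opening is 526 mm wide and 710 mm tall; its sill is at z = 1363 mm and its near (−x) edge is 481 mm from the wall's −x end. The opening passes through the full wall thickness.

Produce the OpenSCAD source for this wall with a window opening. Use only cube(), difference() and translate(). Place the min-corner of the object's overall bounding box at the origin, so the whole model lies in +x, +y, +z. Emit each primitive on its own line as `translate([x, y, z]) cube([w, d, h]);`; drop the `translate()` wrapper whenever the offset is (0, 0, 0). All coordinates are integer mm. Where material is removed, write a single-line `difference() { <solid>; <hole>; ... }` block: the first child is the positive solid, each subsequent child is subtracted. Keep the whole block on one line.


difference() { cube([4677, 173, 2786]); translate([481, 0, 1363]) cube([526, 173, 710]); }


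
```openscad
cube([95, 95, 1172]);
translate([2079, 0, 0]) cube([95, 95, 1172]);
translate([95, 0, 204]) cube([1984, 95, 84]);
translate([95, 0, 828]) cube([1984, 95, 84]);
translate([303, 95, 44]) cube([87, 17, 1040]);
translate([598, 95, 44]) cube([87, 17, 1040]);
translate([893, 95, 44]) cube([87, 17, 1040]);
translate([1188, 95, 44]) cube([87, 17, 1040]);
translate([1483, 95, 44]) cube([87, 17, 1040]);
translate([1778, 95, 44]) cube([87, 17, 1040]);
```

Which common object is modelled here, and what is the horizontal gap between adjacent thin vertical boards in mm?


A fence section. The picket gap is 208 mm.

Two posts, two rails, 6 pickets — a fence section. Span 1984 mm holds 6 pickets of 87 mm with 7 equal gaps: ⌊(1984 − 6·87) / 7⌋ = 208 mm.


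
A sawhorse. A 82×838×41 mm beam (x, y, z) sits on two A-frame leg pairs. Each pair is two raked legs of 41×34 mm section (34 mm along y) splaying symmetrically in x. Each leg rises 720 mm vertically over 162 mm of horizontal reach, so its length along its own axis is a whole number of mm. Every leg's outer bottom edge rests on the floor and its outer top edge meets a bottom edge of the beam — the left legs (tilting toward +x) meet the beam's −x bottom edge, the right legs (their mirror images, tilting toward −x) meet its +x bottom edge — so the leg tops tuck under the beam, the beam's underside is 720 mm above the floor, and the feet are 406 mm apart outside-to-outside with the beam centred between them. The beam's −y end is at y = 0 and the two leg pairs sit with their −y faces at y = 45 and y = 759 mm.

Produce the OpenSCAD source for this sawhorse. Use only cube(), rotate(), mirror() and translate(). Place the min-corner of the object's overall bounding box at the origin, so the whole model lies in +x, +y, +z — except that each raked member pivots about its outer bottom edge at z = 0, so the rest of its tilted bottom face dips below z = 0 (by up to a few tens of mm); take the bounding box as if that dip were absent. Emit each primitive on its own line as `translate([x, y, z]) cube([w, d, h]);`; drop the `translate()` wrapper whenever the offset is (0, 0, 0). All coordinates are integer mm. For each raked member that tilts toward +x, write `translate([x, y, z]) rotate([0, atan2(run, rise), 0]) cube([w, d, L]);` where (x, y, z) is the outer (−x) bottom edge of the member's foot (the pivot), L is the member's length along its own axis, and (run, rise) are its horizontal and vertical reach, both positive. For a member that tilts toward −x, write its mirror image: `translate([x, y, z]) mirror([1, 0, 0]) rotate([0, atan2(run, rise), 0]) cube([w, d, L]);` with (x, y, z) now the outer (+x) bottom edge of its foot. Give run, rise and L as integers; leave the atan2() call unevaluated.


translate([162, 0, 720]) cube([82, 838, 41]);
translate([0, 45, 0]) rotate([0, atan2(162, 720), 0]) cube([41, 34, 738]);
translate([406, 45, 0]) mirror([1, 0, 0]) rotate([0, atan2(162, 720), 0]) cube([41, 34, 738]);
translate([0, 759, 0]) rotate([0, atan2(162, 720), 0]) cube([41, 34, 738]);
translate([406, 759, 0]) mirror([1, 0, 0]) rotate([0, atan2(162, 720), 0]) cube([41, 34, 738]);


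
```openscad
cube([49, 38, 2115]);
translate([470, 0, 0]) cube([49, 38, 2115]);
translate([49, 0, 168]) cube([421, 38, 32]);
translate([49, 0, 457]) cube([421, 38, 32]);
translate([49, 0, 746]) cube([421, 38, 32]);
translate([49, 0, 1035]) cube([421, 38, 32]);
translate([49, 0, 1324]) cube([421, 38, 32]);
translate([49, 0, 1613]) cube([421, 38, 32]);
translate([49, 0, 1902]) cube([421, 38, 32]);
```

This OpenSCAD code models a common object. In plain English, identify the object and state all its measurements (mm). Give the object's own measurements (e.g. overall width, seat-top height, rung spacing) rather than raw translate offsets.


A straight ladder. Two 49×38 mm vertical rails, 2115 mm tall, stand 519 mm apart (outside-to-outside) with their front faces coplanar on the −y side. 7 rungs, each 38 mm deep and 32 mm tall, span between the inner faces of the rails, front faces flush with the rails. The lowest rung's underside is at z = 168 mm and rungs are spaced 289 mm apart (underside to underside).


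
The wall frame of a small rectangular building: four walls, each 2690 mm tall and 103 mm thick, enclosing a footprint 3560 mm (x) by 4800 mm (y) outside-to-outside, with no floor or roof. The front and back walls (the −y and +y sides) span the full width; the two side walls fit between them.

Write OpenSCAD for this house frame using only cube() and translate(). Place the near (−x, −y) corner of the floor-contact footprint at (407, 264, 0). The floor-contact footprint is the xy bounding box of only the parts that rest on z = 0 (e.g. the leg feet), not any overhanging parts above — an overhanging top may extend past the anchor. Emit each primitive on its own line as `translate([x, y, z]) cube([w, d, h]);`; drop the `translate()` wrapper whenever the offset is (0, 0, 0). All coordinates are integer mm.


translate([407, 264, 0]) cube([3560, 103, 2690]);
translate([407, 4961, 0]) cube([3560, 103, 2690]);
translate([407, 367, 0]) cube([103, 4594, 2690]);
translate([3864, 367, 0]) cube([103, 4594, 2690]);


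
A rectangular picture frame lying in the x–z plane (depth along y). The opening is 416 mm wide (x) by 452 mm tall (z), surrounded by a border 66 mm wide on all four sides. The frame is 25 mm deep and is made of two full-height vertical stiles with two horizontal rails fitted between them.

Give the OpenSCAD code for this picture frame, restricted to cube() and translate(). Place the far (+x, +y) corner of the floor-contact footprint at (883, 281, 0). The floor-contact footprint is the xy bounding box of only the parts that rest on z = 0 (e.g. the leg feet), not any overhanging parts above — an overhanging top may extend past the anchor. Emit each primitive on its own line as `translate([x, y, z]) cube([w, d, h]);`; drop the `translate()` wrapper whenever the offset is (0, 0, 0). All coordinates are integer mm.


translate([335, 256, 0]) cube([66, 25, 584]);
translate([817, 256, 0]) cube([66, 25, 584]);
translate([401, 256, 0]) cube([416, 25, 66]);
translate([401, 256, 518]) cube([416, 25, 66]);


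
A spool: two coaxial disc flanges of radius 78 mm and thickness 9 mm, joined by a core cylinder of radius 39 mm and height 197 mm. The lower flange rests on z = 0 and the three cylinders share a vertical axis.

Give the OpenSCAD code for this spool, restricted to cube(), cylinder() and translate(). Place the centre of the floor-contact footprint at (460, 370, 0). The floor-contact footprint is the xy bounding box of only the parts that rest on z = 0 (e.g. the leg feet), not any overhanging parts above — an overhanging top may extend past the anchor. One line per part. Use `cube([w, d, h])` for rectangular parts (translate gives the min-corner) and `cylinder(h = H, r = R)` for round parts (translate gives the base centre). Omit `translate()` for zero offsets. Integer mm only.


translate([460, 370, 0]) cylinder(h = 9, r = 78);
translate([460, 370, 9]) cylinder(h = 197, r = 39);
translate([460, 370, 206]) cylinder(h = 9, r = 78);


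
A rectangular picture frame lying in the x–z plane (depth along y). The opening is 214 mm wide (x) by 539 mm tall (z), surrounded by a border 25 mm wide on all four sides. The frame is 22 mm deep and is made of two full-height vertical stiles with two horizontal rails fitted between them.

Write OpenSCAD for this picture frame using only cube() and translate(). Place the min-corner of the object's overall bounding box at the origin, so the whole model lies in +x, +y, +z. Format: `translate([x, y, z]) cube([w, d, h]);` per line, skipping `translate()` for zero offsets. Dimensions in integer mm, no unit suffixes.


cube([25, 22, 589]);
translate([239, 0, 0]) cube([25, 22, 589]);
translate([25, 0, 0]) cube([214, 22, 25]);
translate([25, 0, 564]) cube([214, 22, 25]);


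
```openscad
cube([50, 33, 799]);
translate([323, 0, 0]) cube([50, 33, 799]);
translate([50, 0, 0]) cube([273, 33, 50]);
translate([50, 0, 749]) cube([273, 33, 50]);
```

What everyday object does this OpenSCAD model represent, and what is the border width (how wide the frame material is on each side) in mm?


A picture frame. The border width is 50 mm.

Four thin pieces enclosing a rectangular opening — a picture frame. The two full-height stiles are 799 mm tall; the top rail sits at z = 749 and is 50 mm tall, so the border above the opening is 799 − 749 = 50 mm, matching the stile x-width.


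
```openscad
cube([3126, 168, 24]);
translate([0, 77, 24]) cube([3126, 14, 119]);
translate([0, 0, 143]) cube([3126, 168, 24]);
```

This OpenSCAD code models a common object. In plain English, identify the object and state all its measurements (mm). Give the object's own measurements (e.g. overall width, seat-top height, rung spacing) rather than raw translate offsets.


An I-beam lying along x, 3126 mm long. Overall section height 167 mm. Two flanges 168 mm wide (y) and 24 mm thick, one on the floor and one at the top; a web 14 mm thick runs between them, centred on the flange width.


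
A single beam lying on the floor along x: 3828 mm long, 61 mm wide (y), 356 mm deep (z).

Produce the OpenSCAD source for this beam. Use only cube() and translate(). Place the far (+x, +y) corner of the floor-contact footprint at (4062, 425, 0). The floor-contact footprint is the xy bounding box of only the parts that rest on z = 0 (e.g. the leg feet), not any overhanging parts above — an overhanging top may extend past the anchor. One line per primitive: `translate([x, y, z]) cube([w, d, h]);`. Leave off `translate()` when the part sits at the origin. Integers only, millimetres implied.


translate([234, 364, 0]) cube([3828, 61, 356]);


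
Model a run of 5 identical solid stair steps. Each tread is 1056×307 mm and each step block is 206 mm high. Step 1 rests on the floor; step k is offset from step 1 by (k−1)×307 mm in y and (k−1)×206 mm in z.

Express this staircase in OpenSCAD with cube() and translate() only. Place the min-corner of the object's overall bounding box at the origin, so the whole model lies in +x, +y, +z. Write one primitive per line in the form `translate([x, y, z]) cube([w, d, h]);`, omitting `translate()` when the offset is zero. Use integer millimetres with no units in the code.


cube([1056, 307, 206]);
translate([0, 307, 206]) cube([1056, 307, 206]);
translate([0, 614, 412]) cube([1056, 307, 206]);
translate([0, 921, 618]) cube([1056, 307, 206]);
translate([0, 1228, 824]) cube([1056, 307, 206]);


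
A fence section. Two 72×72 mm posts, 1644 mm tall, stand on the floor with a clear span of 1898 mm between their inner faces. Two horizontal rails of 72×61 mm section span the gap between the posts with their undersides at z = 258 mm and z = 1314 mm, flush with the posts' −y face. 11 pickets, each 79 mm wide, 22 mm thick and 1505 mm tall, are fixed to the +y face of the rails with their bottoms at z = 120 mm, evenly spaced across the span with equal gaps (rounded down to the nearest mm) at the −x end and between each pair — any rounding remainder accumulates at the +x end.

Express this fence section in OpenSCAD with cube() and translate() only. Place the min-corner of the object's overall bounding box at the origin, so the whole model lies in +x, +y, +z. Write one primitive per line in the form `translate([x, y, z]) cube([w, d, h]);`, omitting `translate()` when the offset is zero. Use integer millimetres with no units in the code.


cube([72, 72, 1644]);
translate([1970, 0, 0]) cube([72, 72, 1644]);
translate([72, 0, 258]) cube([1898, 72, 61]);
translate([72, 0, 1314]) cube([1898, 72, 61]);
translate([157, 72, 120]) cube([79, 22, 1505]);
translate([321, 72, 120]) cube([79, 22, 1505]);
translate([485, 72, 120]) cube([79, 22, 1505]);
translate([649, 72, 120]) cube([79, 22, 1505]);
translate([813, 72, 120]) cube([79, 22, 1505]);
translate([977, 72, 120]) cube([79, 22, 1505]);
translate([1141, 72, 120]) cube([79, 22, 1505]);
translate([1305, 72, 120]) cube([79, 22, 1505]);
translate([1469, 72, 120]) cube([79, 22, 1505]);
translate([1633, 72, 120]) cube([79, 22, 1505]);
translate([1797, 72, 120]) cube([79, 22, 1505]);


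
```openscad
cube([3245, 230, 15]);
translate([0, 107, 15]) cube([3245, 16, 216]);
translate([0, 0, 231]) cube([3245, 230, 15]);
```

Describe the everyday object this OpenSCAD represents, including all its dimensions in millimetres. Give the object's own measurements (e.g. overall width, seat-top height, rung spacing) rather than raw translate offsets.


An I-beam lying along x, 3245 mm long. Overall section height 246 mm. Two flanges 230 mm wide (y) and 15 mm thick, one on the floor and one at the top; a web 16 mm thick runs between them, centred on the flange width.


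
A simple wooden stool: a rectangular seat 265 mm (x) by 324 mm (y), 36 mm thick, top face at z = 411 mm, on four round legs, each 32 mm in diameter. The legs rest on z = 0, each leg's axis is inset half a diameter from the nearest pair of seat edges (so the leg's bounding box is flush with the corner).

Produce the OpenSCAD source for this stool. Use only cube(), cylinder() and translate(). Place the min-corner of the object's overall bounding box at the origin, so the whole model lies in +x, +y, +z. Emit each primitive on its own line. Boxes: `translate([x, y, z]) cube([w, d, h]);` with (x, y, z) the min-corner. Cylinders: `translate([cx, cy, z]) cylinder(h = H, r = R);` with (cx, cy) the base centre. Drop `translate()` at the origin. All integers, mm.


// leg_h = 411 - 36 = 375
translate([0, 0, 375]) cube([265, 324, 36]);
translate([16, 16, 0]) cylinder(h = 375, r = 16);
translate([249, 16, 0]) cylinder(h = 375, r = 16);
translate([16, 308, 0]) cylinder(h = 375, r = 16);
translate([249, 308, 0]) cylinder(h = 375, r = 16);


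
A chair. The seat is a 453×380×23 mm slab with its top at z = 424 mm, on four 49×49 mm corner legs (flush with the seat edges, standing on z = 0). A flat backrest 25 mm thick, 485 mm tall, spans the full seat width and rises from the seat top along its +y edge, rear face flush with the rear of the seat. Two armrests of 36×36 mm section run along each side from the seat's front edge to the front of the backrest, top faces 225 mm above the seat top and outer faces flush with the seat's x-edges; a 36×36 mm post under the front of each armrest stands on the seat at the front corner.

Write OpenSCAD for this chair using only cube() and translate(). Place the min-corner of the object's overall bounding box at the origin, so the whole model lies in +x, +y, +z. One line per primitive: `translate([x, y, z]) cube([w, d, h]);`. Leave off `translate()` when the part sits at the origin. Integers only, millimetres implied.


// leg_h = 424 - 23 = 401
// arm post h = 225 - 36 = 189
translate([0, 0, 401]) cube([453, 380, 23]);
cube([49, 49, 401]);
translate([404, 0, 0]) cube([49, 49, 401]);
translate([0, 331, 0]) cube([49, 49, 401]);
translate([404, 331, 0]) cube([49, 49, 401]);
translate([0, 355, 424]) cube([453, 25, 485]);
translate([0, 0, 613]) cube([36, 355, 36]);
translate([417, 0, 613]) cube([36, 355, 36]);
translate([0, 0, 424]) cube([36, 36, 189]);
translate([417, 0, 424]) cube([36, 36, 189]);


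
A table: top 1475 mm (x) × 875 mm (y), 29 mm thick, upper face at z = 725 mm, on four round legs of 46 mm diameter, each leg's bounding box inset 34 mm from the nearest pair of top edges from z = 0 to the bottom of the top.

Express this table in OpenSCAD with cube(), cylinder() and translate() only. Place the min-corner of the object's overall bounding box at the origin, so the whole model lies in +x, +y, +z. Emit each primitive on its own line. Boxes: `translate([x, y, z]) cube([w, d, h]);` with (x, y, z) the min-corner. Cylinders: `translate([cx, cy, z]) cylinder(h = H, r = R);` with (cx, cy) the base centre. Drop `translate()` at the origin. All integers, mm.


translate([0, 0, 696]) cube([1475, 875, 29]);
translate([57, 57, 0]) cylinder(h = 696, r = 23);
translate([1418, 57, 0]) cylinder(h = 696, r = 23);
translate([57, 818, 0]) cylinder(h = 696, r = 23);
translate([1418, 818, 0]) cylinder(h = 696, r = 23);


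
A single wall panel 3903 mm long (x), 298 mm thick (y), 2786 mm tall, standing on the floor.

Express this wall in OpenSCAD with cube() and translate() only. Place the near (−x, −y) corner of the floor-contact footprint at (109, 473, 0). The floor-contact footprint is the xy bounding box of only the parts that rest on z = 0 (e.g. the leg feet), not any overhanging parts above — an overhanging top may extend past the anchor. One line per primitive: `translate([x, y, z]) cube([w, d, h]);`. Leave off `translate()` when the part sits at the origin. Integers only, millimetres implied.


translate([109, 473, 0]) cube([3903, 298, 2786]);


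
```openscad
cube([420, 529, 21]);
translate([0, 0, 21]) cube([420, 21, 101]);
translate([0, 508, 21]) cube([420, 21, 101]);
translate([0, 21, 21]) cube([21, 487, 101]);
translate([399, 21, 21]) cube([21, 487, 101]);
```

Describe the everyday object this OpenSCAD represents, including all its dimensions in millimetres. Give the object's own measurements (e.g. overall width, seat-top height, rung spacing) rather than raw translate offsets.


An open-topped rectangular box: outside dimensions 420×529×122 mm, with a uniform wall and base thickness of 21 mm. The base is a full 420×529 slab on the floor; four walls sit on top of the base. The front and back walls (the −y and +y sides) span the full width; the two side walls fit between them.


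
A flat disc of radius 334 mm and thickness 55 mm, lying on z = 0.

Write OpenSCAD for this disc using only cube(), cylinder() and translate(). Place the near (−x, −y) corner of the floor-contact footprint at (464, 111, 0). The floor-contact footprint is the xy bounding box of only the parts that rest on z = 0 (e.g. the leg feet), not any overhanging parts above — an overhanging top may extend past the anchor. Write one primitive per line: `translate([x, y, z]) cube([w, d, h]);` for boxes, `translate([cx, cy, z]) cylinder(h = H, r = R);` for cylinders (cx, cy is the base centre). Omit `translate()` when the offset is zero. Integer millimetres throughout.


translate([798, 445, 0]) cylinder(h = 55, r = 334);


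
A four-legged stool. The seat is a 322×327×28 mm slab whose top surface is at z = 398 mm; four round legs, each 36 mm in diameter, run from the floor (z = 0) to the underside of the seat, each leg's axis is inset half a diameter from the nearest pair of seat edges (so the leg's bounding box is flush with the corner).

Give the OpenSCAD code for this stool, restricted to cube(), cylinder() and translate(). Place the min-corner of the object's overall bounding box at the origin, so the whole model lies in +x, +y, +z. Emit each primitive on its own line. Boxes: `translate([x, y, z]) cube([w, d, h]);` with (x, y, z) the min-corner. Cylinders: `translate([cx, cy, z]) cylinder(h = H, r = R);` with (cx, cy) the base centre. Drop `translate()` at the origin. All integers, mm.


// leg_h = 398 - 28 = 370
translate([0, 0, 370]) cube([322, 327, 28]);
translate([18, 18, 0]) cylinder(h = 370, r = 18);
translate([304, 18, 0]) cylinder(h = 370, r = 18);
translate([18, 309, 0]) cylinder(h = 370, r = 18);
translate([304, 309, 0]) cylinder(h = 370, r = 18);


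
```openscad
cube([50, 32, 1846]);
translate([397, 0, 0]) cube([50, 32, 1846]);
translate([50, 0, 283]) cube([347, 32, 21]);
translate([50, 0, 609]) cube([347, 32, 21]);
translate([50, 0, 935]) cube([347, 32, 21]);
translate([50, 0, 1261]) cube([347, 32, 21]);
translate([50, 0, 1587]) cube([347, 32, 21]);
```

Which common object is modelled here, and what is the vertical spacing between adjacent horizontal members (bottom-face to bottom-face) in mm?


A ladder. The rung spacing is 326 mm.

Two tall 50×32 posts with 5 short bars between them — a ladder. Adjacent rungs sit at z = 283 and z = 609, so the spacing is 609 − 283 = 326 mm.


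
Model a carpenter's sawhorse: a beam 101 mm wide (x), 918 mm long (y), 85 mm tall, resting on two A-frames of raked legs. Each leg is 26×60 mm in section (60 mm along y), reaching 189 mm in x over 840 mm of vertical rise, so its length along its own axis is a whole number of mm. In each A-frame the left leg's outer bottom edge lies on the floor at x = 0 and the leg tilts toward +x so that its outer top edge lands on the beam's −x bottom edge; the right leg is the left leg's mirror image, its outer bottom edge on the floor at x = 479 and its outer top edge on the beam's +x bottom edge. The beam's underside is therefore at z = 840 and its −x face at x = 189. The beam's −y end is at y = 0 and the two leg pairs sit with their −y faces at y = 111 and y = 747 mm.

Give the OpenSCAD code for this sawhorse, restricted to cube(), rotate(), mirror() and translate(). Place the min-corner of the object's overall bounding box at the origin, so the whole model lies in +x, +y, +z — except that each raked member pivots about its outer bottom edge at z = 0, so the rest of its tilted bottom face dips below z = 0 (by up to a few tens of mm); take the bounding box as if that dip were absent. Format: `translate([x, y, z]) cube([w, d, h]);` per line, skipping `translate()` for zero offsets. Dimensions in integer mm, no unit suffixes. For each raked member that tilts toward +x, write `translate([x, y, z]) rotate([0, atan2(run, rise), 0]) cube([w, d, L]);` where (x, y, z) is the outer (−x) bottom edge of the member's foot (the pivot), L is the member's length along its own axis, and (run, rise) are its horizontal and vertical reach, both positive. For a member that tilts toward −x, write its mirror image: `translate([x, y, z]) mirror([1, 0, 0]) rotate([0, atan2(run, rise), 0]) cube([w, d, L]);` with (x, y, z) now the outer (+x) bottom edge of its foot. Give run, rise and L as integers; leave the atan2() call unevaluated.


translate([189, 0, 840]) cube([101, 918, 85]);
translate([0, 111, 0]) rotate([0, atan2(189, 840), 0]) cube([26, 60, 861]);
translate([479, 111, 0]) mirror([1, 0, 0]) rotate([0, atan2(189, 840), 0]) cube([26, 60, 861]);
translate([0, 747, 0]) rotate([0, atan2(189, 840), 0]) cube([26, 60, 861]);
translate([479, 747, 0]) mirror([1, 0, 0]) rotate([0, atan2(189, 840), 0]) cube([26, 60, 861]);


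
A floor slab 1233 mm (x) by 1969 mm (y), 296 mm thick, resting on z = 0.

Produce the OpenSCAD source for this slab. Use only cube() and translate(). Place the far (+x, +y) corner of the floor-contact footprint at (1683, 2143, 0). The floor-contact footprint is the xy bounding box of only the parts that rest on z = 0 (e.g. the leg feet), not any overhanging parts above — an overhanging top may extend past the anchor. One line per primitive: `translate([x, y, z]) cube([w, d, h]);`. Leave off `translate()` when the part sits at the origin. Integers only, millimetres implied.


translate([450, 174, 0]) cube([1233, 1969, 296]);


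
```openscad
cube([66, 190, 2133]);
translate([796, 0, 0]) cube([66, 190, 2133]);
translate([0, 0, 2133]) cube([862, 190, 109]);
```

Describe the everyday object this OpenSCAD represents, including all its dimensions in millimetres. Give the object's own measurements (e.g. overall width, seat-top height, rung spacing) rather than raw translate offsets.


A door frame. The clear opening is 730 mm wide and 2133 mm high. Two 66 mm wide jambs, 190 mm deep, stand either side of the opening from the floor to the top of the opening. A 109 mm thick head sits across the top of both jambs, spanning the full outside width of the frame.


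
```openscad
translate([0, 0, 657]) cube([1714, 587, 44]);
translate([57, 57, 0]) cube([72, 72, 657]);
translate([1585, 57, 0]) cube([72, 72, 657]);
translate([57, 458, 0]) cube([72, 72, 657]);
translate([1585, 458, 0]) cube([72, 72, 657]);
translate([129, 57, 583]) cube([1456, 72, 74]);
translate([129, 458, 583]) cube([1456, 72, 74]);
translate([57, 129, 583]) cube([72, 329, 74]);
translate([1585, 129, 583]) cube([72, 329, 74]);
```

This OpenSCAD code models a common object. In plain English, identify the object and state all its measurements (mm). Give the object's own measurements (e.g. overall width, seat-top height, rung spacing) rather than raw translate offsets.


A rectangular dining table. The top is 1714×587×44 mm with its upper surface at z = 701 mm. It stands on four 72×72 mm square legs, each inset 57 mm from the nearest pair of top edges, running from the floor to the underside of the top. Four apron rails, 72 mm thick and 74 mm tall, run between adjacent legs with their top edges flush with the underside of the top and their outer faces flush with the legs' outer faces.


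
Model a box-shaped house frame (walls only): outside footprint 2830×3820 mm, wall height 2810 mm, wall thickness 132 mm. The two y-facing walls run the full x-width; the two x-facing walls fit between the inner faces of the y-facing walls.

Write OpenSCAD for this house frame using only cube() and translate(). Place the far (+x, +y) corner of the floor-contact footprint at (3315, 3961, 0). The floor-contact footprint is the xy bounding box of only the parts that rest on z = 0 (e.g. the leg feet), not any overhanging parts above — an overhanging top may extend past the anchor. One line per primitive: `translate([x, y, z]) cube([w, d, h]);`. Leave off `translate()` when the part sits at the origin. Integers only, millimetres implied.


translate([485, 141, 0]) cube([2830, 132, 2810]);
translate([485, 3829, 0]) cube([2830, 132, 2810]);
translate([485, 273, 0]) cube([132, 3556, 2810]);
translate([3183, 273, 0]) cube([132, 3556, 2810]);


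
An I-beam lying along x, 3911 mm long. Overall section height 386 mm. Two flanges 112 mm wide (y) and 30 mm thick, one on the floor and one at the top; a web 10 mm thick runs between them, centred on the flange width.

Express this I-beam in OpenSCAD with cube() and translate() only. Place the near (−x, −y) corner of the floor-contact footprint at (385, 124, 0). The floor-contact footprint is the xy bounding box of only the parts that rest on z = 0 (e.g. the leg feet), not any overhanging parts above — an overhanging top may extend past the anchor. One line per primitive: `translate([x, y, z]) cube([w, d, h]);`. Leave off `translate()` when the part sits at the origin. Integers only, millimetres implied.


translate([385, 124, 0]) cube([3911, 112, 30]);
translate([385, 175, 30]) cube([3911, 10, 326]);
translate([385, 124, 356]) cube([3911, 112, 30]);


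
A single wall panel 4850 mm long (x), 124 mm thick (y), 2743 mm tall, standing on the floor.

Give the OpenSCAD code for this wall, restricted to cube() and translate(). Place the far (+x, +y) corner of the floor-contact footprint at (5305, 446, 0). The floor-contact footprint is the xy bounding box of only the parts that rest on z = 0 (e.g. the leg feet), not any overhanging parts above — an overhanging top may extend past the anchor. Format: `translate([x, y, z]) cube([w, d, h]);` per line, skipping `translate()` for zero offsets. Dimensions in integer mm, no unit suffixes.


translate([455, 322, 0]) cube([4850, 124, 2743]);


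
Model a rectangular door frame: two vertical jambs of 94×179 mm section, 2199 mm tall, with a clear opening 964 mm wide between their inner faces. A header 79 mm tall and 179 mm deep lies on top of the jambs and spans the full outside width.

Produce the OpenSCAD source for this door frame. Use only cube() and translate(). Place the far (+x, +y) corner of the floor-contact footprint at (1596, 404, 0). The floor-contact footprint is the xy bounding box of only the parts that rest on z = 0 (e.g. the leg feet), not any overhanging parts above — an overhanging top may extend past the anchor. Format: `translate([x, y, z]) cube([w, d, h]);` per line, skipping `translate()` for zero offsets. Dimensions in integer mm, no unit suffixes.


translate([444, 225, 0]) cube([94, 179, 2199]);
translate([1502, 225, 0]) cube([94, 179, 2199]);
translate([444, 225, 2199]) cube([1152, 179, 79]);


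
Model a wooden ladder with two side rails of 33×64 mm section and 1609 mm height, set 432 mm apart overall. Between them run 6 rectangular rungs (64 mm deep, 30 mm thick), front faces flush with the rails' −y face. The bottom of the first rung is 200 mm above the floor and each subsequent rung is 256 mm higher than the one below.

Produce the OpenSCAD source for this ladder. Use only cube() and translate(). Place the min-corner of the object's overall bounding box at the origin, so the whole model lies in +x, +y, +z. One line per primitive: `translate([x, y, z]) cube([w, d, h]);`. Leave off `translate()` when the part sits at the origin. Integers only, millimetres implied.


cube([33, 64, 1609]);
translate([399, 0, 0]) cube([33, 64, 1609]);
translate([33, 0, 200]) cube([366, 64, 30]);
translate([33, 0, 456]) cube([366, 64, 30]);
translate([33, 0, 712]) cube([366, 64, 30]);
translate([33, 0, 968]) cube([366, 64, 30]);
translate([33, 0, 1224]) cube([366, 64, 30]);
translate([33, 0, 1480]) cube([366, 64, 30]);


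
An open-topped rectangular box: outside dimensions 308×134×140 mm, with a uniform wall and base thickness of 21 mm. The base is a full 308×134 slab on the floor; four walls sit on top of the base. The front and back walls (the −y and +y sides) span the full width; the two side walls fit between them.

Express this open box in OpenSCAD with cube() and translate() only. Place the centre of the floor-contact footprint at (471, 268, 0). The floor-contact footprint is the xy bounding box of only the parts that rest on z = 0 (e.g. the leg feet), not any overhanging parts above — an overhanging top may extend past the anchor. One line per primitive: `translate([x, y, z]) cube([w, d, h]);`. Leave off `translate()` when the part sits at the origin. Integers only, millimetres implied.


translate([317, 201, 0]) cube([308, 134, 21]);
translate([317, 201, 21]) cube([308, 21, 119]);
translate([317, 314, 21]) cube([308, 21, 119]);
translate([317, 222, 21]) cube([21, 92, 119]);
translate([604, 222, 21]) cube([21, 92, 119]);


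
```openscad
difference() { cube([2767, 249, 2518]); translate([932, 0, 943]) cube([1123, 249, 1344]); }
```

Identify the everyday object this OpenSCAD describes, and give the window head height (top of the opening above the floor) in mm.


A wall with a window opening. The window head height is 2287 mm.

A wall with a rectangular opening subtracted — a window. Sill at z = 943, opening 1344 mm tall, so the head is at 943 + 1344 = 2287 mm.


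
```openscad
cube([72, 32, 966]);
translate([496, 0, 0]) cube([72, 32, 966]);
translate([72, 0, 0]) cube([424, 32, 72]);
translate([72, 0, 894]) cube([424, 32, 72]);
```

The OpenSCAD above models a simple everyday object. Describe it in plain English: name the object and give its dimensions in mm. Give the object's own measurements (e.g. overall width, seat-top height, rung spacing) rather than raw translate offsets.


A rectangular picture frame lying in the x–z plane (depth along y). The opening is 424 mm wide (x) by 822 mm tall (z), surrounded by a border 72 mm wide on all four sides. The frame is 32 mm deep and is made of two full-height vertical stiles with two horizontal rails fitted between them.


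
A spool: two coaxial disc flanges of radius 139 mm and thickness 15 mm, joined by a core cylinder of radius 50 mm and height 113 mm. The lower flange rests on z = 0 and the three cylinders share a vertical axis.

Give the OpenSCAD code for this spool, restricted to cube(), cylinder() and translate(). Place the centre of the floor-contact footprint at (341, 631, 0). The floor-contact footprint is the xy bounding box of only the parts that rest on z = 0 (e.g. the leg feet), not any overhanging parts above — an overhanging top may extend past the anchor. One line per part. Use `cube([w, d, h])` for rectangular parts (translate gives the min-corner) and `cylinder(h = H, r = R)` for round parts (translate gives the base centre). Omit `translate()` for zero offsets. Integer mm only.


translate([341, 631, 0]) cylinder(h = 15, r = 139);
translate([341, 631, 15]) cylinder(h = 113, r = 50);
translate([341, 631, 128]) cylinder(h = 15, r = 139);


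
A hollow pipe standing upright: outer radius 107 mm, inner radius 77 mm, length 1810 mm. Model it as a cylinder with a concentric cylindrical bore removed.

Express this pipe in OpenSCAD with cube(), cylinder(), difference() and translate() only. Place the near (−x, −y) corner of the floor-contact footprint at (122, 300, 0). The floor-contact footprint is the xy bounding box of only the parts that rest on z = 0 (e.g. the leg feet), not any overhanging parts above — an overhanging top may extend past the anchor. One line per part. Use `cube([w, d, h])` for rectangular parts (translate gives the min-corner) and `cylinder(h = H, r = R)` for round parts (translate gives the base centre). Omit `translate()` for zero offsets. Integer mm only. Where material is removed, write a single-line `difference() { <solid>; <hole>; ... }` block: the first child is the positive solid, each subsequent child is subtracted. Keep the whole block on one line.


difference() { translate([229, 407, 0]) cylinder(h = 1810, r = 107); translate([229, 407, 0]) cylinder(h = 1810, r = 77); }


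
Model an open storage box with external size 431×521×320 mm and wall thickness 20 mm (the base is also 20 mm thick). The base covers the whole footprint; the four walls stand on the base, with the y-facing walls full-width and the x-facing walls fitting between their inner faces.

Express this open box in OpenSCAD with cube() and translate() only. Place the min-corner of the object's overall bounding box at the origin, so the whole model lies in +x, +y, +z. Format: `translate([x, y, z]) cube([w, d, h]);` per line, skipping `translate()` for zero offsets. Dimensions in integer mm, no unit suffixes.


cube([431, 521, 20]);
translate([0, 0, 20]) cube([431, 20, 300]);
translate([0, 501, 20]) cube([431, 20, 300]);
translate([0, 20, 20]) cube([20, 481, 300]);
translate([411, 20, 20]) cube([20, 481, 300]);


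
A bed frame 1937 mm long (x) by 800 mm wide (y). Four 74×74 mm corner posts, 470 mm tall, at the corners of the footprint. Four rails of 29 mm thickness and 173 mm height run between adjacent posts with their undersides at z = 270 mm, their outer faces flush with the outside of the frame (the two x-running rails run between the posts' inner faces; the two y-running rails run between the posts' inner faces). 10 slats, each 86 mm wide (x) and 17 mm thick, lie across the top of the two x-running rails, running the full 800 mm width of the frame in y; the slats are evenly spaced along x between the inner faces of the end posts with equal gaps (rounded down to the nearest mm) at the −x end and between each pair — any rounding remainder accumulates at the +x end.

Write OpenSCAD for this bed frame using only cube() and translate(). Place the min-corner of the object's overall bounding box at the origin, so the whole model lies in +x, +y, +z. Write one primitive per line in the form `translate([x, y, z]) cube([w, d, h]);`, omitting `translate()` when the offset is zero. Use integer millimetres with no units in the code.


cube([74, 74, 470]);
translate([0, 726, 0]) cube([74, 74, 470]);
translate([1863, 0, 0]) cube([74, 74, 470]);
translate([1863, 726, 0]) cube([74, 74, 470]);
translate([74, 0, 270]) cube([1789, 29, 173]);
translate([74, 771, 270]) cube([1789, 29, 173]);
translate([0, 74, 270]) cube([29, 652, 173]);
translate([1908, 74, 270]) cube([29, 652, 173]);
translate([158, 0, 443]) cube([86, 800, 17]);
translate([328, 0, 443]) cube([86, 800, 17]);
translate([498, 0, 443]) cube([86, 800, 17]);
translate([668, 0, 443]) cube([86, 800, 17]);
translate([838, 0, 443]) cube([86, 800, 17]);
translate([1008, 0, 443]) cube([86, 800, 17]);
translate([1178, 0, 443]) cube([86, 800, 17]);
translate([1348, 0, 443]) cube([86, 800, 17]);
translate([1518, 0, 443]) cube([86, 800, 17]);
translate([1688, 0, 443]) cube([86, 800, 17]);


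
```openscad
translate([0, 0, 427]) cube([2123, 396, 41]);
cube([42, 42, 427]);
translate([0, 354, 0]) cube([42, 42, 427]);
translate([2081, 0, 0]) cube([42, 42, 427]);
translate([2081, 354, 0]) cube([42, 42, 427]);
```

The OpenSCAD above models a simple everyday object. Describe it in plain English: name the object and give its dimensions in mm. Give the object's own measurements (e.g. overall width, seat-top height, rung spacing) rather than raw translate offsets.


A bench: a 2123×396 mm seat slab, 41 mm thick, top at z = 468 mm, on four 42×42 mm square legs flush with the seat corners and standing on z = 0.


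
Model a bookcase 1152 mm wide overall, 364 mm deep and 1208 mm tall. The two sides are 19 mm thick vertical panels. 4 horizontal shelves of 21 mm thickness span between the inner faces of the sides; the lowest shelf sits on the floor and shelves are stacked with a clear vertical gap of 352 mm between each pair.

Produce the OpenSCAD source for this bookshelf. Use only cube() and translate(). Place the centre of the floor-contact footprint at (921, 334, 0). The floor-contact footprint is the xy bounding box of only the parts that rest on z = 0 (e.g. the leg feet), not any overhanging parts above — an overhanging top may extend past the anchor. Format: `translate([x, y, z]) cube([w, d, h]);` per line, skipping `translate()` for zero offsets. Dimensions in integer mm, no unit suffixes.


translate([345, 152, 0]) cube([19, 364, 1208]);
translate([1478, 152, 0]) cube([19, 364, 1208]);
translate([364, 152, 0]) cube([1114, 364, 21]);
translate([364, 152, 373]) cube([1114, 364, 21]);
translate([364, 152, 746]) cube([1114, 364, 21]);
translate([364, 152, 1119]) cube([1114, 364, 21]);
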